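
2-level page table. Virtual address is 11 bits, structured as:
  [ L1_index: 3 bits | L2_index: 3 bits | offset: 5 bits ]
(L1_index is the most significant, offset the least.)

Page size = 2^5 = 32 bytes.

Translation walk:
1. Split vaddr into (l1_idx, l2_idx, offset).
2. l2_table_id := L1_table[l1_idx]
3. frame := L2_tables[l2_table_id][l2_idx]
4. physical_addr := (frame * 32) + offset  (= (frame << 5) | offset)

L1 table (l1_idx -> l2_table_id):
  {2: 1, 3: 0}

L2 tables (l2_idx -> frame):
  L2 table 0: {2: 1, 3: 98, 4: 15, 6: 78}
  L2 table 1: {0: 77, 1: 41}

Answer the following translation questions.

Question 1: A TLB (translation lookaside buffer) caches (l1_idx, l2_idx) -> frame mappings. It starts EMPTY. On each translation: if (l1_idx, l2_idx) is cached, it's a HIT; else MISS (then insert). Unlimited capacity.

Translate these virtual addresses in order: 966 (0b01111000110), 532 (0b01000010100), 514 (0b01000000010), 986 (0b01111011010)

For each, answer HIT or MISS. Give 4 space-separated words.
Answer: MISS MISS HIT HIT

Derivation:
vaddr=966: (3,6) not in TLB -> MISS, insert
vaddr=532: (2,0) not in TLB -> MISS, insert
vaddr=514: (2,0) in TLB -> HIT
vaddr=986: (3,6) in TLB -> HIT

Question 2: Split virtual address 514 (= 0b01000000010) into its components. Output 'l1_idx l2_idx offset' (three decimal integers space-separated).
Answer: 2 0 2

Derivation:
vaddr = 514 = 0b01000000010
  top 3 bits -> l1_idx = 2
  next 3 bits -> l2_idx = 0
  bottom 5 bits -> offset = 2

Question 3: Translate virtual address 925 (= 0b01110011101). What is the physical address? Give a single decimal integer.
Answer: 509

Derivation:
vaddr = 925 = 0b01110011101
Split: l1_idx=3, l2_idx=4, offset=29
L1[3] = 0
L2[0][4] = 15
paddr = 15 * 32 + 29 = 509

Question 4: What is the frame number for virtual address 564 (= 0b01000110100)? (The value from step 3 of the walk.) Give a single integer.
vaddr = 564: l1_idx=2, l2_idx=1
L1[2] = 1; L2[1][1] = 41

Answer: 41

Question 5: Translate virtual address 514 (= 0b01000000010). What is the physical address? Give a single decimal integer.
Answer: 2466

Derivation:
vaddr = 514 = 0b01000000010
Split: l1_idx=2, l2_idx=0, offset=2
L1[2] = 1
L2[1][0] = 77
paddr = 77 * 32 + 2 = 2466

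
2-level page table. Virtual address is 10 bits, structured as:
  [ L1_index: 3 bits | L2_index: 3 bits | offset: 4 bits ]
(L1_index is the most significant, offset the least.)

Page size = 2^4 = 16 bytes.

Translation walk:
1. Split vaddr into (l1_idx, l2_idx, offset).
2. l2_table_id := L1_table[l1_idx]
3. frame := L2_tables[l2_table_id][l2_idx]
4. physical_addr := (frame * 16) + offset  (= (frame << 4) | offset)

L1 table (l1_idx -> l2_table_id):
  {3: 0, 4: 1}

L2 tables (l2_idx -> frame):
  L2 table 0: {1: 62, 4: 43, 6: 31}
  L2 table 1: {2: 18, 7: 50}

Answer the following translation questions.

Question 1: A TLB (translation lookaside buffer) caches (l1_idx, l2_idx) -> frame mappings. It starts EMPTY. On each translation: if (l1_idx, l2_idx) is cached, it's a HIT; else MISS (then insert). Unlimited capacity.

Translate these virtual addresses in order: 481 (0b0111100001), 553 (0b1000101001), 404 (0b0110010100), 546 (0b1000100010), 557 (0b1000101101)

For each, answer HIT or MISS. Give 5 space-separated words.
vaddr=481: (3,6) not in TLB -> MISS, insert
vaddr=553: (4,2) not in TLB -> MISS, insert
vaddr=404: (3,1) not in TLB -> MISS, insert
vaddr=546: (4,2) in TLB -> HIT
vaddr=557: (4,2) in TLB -> HIT

Answer: MISS MISS MISS HIT HIT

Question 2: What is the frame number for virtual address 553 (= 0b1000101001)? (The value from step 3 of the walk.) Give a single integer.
Answer: 18

Derivation:
vaddr = 553: l1_idx=4, l2_idx=2
L1[4] = 1; L2[1][2] = 18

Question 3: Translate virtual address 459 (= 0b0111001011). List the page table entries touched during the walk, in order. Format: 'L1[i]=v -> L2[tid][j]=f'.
Answer: L1[3]=0 -> L2[0][4]=43

Derivation:
vaddr = 459 = 0b0111001011
Split: l1_idx=3, l2_idx=4, offset=11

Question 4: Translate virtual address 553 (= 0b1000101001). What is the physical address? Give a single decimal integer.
Answer: 297

Derivation:
vaddr = 553 = 0b1000101001
Split: l1_idx=4, l2_idx=2, offset=9
L1[4] = 1
L2[1][2] = 18
paddr = 18 * 16 + 9 = 297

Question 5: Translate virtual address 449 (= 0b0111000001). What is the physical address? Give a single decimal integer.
vaddr = 449 = 0b0111000001
Split: l1_idx=3, l2_idx=4, offset=1
L1[3] = 0
L2[0][4] = 43
paddr = 43 * 16 + 1 = 689

Answer: 689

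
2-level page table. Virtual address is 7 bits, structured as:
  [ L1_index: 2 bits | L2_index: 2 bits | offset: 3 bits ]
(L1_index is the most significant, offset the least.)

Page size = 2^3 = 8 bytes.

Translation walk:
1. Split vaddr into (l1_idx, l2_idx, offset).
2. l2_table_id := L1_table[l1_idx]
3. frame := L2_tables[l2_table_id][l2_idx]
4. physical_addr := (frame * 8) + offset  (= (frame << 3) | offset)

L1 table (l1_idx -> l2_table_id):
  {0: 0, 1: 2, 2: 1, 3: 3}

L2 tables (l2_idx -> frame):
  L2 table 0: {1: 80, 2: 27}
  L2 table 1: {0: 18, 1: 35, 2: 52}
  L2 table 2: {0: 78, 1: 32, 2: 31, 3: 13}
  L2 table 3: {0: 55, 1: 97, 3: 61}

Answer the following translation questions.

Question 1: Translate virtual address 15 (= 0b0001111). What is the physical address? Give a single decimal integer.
Answer: 647

Derivation:
vaddr = 15 = 0b0001111
Split: l1_idx=0, l2_idx=1, offset=7
L1[0] = 0
L2[0][1] = 80
paddr = 80 * 8 + 7 = 647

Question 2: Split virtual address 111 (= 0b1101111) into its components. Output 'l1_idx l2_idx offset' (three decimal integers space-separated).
Answer: 3 1 7

Derivation:
vaddr = 111 = 0b1101111
  top 2 bits -> l1_idx = 3
  next 2 bits -> l2_idx = 1
  bottom 3 bits -> offset = 7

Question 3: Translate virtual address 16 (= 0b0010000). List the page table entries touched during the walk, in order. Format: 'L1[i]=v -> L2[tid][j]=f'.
vaddr = 16 = 0b0010000
Split: l1_idx=0, l2_idx=2, offset=0

Answer: L1[0]=0 -> L2[0][2]=27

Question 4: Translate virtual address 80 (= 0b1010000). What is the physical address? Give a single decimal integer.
Answer: 416

Derivation:
vaddr = 80 = 0b1010000
Split: l1_idx=2, l2_idx=2, offset=0
L1[2] = 1
L2[1][2] = 52
paddr = 52 * 8 + 0 = 416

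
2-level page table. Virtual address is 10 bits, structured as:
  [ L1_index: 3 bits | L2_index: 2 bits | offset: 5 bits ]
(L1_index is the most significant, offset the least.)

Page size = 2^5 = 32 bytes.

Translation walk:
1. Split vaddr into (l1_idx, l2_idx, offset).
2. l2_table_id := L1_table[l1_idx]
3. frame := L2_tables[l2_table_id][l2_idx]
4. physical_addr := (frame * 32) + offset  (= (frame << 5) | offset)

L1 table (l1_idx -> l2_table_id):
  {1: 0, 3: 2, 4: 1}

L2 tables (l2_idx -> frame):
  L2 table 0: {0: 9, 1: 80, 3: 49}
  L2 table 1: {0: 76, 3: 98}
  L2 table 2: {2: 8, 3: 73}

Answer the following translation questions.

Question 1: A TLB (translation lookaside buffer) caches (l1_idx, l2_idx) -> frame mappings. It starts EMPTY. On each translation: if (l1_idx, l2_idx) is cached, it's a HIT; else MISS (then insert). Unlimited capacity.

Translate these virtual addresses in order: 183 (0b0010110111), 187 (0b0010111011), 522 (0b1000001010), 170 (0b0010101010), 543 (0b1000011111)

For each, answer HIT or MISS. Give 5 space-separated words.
Answer: MISS HIT MISS HIT HIT

Derivation:
vaddr=183: (1,1) not in TLB -> MISS, insert
vaddr=187: (1,1) in TLB -> HIT
vaddr=522: (4,0) not in TLB -> MISS, insert
vaddr=170: (1,1) in TLB -> HIT
vaddr=543: (4,0) in TLB -> HIT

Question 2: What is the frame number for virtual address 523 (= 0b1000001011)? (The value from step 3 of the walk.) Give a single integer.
vaddr = 523: l1_idx=4, l2_idx=0
L1[4] = 1; L2[1][0] = 76

Answer: 76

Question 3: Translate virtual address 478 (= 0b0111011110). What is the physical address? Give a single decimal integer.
vaddr = 478 = 0b0111011110
Split: l1_idx=3, l2_idx=2, offset=30
L1[3] = 2
L2[2][2] = 8
paddr = 8 * 32 + 30 = 286

Answer: 286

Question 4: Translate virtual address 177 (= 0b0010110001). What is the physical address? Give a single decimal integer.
Answer: 2577

Derivation:
vaddr = 177 = 0b0010110001
Split: l1_idx=1, l2_idx=1, offset=17
L1[1] = 0
L2[0][1] = 80
paddr = 80 * 32 + 17 = 2577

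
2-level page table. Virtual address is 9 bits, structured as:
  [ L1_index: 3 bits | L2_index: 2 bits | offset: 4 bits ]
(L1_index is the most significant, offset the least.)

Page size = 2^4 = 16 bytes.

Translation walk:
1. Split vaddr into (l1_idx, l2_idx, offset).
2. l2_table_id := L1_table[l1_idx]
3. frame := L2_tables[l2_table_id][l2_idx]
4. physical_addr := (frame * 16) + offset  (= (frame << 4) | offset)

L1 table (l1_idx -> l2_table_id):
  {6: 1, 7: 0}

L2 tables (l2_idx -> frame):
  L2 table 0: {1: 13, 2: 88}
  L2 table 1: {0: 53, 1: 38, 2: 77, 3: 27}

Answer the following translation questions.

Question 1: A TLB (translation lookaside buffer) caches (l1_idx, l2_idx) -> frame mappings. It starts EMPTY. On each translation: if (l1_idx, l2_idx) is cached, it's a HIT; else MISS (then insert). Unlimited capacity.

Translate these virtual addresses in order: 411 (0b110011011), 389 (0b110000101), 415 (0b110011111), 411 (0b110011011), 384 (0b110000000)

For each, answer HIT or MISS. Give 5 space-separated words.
vaddr=411: (6,1) not in TLB -> MISS, insert
vaddr=389: (6,0) not in TLB -> MISS, insert
vaddr=415: (6,1) in TLB -> HIT
vaddr=411: (6,1) in TLB -> HIT
vaddr=384: (6,0) in TLB -> HIT

Answer: MISS MISS HIT HIT HIT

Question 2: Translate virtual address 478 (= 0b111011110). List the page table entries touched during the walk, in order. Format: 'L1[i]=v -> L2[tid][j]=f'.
vaddr = 478 = 0b111011110
Split: l1_idx=7, l2_idx=1, offset=14

Answer: L1[7]=0 -> L2[0][1]=13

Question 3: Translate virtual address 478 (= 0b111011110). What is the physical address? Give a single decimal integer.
vaddr = 478 = 0b111011110
Split: l1_idx=7, l2_idx=1, offset=14
L1[7] = 0
L2[0][1] = 13
paddr = 13 * 16 + 14 = 222

Answer: 222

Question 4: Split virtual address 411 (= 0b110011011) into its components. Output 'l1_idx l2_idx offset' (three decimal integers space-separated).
vaddr = 411 = 0b110011011
  top 3 bits -> l1_idx = 6
  next 2 bits -> l2_idx = 1
  bottom 4 bits -> offset = 11

Answer: 6 1 11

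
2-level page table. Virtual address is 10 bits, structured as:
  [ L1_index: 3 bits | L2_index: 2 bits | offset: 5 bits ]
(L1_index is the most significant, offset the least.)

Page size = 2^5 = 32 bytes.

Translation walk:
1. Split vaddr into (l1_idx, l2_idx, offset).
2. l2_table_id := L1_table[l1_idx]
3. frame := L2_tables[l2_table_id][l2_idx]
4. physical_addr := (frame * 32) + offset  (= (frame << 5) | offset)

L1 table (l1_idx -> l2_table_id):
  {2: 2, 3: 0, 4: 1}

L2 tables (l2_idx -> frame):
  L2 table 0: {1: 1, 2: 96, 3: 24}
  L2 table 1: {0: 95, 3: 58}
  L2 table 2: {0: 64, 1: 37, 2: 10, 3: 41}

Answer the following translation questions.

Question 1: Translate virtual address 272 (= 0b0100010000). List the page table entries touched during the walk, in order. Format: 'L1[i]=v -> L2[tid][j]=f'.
vaddr = 272 = 0b0100010000
Split: l1_idx=2, l2_idx=0, offset=16

Answer: L1[2]=2 -> L2[2][0]=64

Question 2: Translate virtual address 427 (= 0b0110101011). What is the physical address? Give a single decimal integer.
Answer: 43

Derivation:
vaddr = 427 = 0b0110101011
Split: l1_idx=3, l2_idx=1, offset=11
L1[3] = 0
L2[0][1] = 1
paddr = 1 * 32 + 11 = 43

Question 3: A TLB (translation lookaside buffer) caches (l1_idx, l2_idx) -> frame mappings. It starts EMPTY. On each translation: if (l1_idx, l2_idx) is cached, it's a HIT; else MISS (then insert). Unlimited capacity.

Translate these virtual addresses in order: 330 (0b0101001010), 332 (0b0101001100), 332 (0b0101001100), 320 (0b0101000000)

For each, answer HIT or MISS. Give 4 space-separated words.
Answer: MISS HIT HIT HIT

Derivation:
vaddr=330: (2,2) not in TLB -> MISS, insert
vaddr=332: (2,2) in TLB -> HIT
vaddr=332: (2,2) in TLB -> HIT
vaddr=320: (2,2) in TLB -> HIT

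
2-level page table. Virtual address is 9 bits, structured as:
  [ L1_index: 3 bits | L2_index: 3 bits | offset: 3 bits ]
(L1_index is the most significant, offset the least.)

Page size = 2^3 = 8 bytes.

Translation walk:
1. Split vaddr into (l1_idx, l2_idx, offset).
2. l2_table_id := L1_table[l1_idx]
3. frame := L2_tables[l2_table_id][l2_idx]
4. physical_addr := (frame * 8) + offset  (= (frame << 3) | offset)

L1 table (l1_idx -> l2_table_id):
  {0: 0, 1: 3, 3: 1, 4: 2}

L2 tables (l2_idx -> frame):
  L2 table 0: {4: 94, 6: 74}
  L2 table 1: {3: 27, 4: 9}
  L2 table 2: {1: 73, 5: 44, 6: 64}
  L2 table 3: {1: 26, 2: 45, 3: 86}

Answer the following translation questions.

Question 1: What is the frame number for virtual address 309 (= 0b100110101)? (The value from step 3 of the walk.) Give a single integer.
vaddr = 309: l1_idx=4, l2_idx=6
L1[4] = 2; L2[2][6] = 64

Answer: 64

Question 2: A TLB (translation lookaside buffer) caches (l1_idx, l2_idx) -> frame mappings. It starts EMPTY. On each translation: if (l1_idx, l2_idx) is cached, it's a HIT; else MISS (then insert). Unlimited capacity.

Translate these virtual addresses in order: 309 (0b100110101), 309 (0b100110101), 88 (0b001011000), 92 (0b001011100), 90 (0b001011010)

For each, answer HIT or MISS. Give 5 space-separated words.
vaddr=309: (4,6) not in TLB -> MISS, insert
vaddr=309: (4,6) in TLB -> HIT
vaddr=88: (1,3) not in TLB -> MISS, insert
vaddr=92: (1,3) in TLB -> HIT
vaddr=90: (1,3) in TLB -> HIT

Answer: MISS HIT MISS HIT HIT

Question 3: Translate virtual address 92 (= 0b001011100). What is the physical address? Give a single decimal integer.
vaddr = 92 = 0b001011100
Split: l1_idx=1, l2_idx=3, offset=4
L1[1] = 3
L2[3][3] = 86
paddr = 86 * 8 + 4 = 692

Answer: 692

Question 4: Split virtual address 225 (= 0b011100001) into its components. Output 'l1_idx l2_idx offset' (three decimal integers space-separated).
vaddr = 225 = 0b011100001
  top 3 bits -> l1_idx = 3
  next 3 bits -> l2_idx = 4
  bottom 3 bits -> offset = 1

Answer: 3 4 1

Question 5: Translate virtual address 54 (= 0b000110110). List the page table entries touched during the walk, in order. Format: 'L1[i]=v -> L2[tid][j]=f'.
Answer: L1[0]=0 -> L2[0][6]=74

Derivation:
vaddr = 54 = 0b000110110
Split: l1_idx=0, l2_idx=6, offset=6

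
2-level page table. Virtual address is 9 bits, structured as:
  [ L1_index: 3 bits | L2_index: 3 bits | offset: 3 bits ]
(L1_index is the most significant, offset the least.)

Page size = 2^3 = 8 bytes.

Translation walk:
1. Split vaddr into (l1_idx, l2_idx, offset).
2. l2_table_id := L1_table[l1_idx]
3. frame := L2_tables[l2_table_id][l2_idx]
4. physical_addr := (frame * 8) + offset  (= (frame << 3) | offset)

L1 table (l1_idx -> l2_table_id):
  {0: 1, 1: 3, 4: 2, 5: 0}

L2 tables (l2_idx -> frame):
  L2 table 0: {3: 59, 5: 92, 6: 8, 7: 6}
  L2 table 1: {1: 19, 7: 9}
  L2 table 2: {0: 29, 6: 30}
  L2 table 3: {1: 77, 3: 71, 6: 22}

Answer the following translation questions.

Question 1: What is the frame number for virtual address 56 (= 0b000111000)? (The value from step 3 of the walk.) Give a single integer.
Answer: 9

Derivation:
vaddr = 56: l1_idx=0, l2_idx=7
L1[0] = 1; L2[1][7] = 9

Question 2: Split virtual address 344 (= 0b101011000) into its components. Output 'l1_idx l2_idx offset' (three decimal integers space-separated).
vaddr = 344 = 0b101011000
  top 3 bits -> l1_idx = 5
  next 3 bits -> l2_idx = 3
  bottom 3 bits -> offset = 0

Answer: 5 3 0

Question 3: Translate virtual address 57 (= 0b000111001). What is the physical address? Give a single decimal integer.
Answer: 73

Derivation:
vaddr = 57 = 0b000111001
Split: l1_idx=0, l2_idx=7, offset=1
L1[0] = 1
L2[1][7] = 9
paddr = 9 * 8 + 1 = 73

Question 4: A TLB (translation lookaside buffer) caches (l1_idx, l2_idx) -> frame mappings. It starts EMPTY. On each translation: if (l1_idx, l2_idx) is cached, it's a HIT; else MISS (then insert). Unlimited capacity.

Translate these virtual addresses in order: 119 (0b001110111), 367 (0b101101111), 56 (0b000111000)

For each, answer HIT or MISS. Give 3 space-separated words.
vaddr=119: (1,6) not in TLB -> MISS, insert
vaddr=367: (5,5) not in TLB -> MISS, insert
vaddr=56: (0,7) not in TLB -> MISS, insert

Answer: MISS MISS MISS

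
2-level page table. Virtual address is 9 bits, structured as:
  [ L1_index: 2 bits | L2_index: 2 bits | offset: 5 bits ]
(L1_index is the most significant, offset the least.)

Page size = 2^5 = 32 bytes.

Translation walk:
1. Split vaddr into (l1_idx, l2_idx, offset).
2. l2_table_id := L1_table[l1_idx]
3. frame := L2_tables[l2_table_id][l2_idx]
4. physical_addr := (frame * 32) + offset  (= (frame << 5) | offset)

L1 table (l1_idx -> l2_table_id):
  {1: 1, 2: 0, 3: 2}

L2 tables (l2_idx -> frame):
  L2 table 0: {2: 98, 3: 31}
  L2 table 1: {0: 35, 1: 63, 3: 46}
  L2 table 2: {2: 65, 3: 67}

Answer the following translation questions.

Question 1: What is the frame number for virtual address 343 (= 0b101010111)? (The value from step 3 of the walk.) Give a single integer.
Answer: 98

Derivation:
vaddr = 343: l1_idx=2, l2_idx=2
L1[2] = 0; L2[0][2] = 98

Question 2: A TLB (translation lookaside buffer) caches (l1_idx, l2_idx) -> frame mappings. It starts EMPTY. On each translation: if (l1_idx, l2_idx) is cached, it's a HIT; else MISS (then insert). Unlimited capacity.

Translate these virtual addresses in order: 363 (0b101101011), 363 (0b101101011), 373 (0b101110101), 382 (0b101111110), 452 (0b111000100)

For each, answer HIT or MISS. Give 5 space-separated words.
vaddr=363: (2,3) not in TLB -> MISS, insert
vaddr=363: (2,3) in TLB -> HIT
vaddr=373: (2,3) in TLB -> HIT
vaddr=382: (2,3) in TLB -> HIT
vaddr=452: (3,2) not in TLB -> MISS, insert

Answer: MISS HIT HIT HIT MISS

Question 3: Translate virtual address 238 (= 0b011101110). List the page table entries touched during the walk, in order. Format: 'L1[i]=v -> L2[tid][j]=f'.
vaddr = 238 = 0b011101110
Split: l1_idx=1, l2_idx=3, offset=14

Answer: L1[1]=1 -> L2[1][3]=46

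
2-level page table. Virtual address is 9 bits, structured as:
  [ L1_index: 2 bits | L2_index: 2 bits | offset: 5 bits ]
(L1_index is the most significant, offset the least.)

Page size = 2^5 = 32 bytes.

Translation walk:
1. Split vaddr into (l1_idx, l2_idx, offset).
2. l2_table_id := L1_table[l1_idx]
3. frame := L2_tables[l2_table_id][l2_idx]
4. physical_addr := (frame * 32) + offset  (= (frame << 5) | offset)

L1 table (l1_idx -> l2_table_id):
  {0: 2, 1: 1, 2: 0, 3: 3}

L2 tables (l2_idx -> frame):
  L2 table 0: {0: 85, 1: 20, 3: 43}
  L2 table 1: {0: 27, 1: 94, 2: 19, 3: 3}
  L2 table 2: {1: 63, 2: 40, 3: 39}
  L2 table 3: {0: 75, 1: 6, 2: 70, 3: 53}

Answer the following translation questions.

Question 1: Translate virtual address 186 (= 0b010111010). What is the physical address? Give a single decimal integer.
vaddr = 186 = 0b010111010
Split: l1_idx=1, l2_idx=1, offset=26
L1[1] = 1
L2[1][1] = 94
paddr = 94 * 32 + 26 = 3034

Answer: 3034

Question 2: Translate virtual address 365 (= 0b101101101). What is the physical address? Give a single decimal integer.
Answer: 1389

Derivation:
vaddr = 365 = 0b101101101
Split: l1_idx=2, l2_idx=3, offset=13
L1[2] = 0
L2[0][3] = 43
paddr = 43 * 32 + 13 = 1389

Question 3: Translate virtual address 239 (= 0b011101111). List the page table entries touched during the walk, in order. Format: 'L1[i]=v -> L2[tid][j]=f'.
Answer: L1[1]=1 -> L2[1][3]=3

Derivation:
vaddr = 239 = 0b011101111
Split: l1_idx=1, l2_idx=3, offset=15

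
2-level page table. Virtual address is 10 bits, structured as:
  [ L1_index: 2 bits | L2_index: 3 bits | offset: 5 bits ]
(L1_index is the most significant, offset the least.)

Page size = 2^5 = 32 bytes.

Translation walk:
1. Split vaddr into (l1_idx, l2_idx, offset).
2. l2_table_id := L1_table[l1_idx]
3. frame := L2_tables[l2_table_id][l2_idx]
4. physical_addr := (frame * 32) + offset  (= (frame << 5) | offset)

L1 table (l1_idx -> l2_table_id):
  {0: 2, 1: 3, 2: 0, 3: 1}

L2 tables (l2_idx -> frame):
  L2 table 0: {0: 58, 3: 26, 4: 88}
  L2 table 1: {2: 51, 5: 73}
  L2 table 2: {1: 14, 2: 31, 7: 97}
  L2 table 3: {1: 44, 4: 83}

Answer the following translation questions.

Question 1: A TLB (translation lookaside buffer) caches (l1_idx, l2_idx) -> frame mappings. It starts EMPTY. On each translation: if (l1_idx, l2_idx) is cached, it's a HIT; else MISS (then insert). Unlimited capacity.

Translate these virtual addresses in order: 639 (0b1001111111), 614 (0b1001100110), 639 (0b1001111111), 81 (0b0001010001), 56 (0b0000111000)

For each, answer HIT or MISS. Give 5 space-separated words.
vaddr=639: (2,3) not in TLB -> MISS, insert
vaddr=614: (2,3) in TLB -> HIT
vaddr=639: (2,3) in TLB -> HIT
vaddr=81: (0,2) not in TLB -> MISS, insert
vaddr=56: (0,1) not in TLB -> MISS, insert

Answer: MISS HIT HIT MISS MISS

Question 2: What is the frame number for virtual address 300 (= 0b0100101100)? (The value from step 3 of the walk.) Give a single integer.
vaddr = 300: l1_idx=1, l2_idx=1
L1[1] = 3; L2[3][1] = 44

Answer: 44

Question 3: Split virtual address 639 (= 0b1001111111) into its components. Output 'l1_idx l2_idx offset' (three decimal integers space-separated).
vaddr = 639 = 0b1001111111
  top 2 bits -> l1_idx = 2
  next 3 bits -> l2_idx = 3
  bottom 5 bits -> offset = 31

Answer: 2 3 31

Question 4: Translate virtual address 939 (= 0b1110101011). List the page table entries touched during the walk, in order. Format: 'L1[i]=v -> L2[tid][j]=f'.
Answer: L1[3]=1 -> L2[1][5]=73

Derivation:
vaddr = 939 = 0b1110101011
Split: l1_idx=3, l2_idx=5, offset=11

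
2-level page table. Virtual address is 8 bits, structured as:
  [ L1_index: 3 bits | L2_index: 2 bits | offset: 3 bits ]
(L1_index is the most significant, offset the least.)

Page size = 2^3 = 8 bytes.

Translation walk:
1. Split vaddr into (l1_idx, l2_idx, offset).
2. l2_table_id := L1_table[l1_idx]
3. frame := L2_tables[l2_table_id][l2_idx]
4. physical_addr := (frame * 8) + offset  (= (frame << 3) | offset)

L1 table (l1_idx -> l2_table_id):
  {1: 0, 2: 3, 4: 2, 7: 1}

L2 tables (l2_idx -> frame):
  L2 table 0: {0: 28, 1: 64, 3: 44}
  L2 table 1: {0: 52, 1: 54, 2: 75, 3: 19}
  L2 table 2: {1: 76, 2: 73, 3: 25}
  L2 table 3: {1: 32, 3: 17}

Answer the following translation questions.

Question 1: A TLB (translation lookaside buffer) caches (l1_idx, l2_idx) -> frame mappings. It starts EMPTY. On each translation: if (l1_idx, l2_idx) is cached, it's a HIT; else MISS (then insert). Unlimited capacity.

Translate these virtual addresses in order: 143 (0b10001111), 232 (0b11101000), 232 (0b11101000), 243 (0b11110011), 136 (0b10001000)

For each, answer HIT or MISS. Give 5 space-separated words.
vaddr=143: (4,1) not in TLB -> MISS, insert
vaddr=232: (7,1) not in TLB -> MISS, insert
vaddr=232: (7,1) in TLB -> HIT
vaddr=243: (7,2) not in TLB -> MISS, insert
vaddr=136: (4,1) in TLB -> HIT

Answer: MISS MISS HIT MISS HIT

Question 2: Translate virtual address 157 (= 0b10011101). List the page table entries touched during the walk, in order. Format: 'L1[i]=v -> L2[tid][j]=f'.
vaddr = 157 = 0b10011101
Split: l1_idx=4, l2_idx=3, offset=5

Answer: L1[4]=2 -> L2[2][3]=25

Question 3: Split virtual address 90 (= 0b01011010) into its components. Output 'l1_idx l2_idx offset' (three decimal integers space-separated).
Answer: 2 3 2

Derivation:
vaddr = 90 = 0b01011010
  top 3 bits -> l1_idx = 2
  next 2 bits -> l2_idx = 3
  bottom 3 bits -> offset = 2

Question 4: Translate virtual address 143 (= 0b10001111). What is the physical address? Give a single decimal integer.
vaddr = 143 = 0b10001111
Split: l1_idx=4, l2_idx=1, offset=7
L1[4] = 2
L2[2][1] = 76
paddr = 76 * 8 + 7 = 615

Answer: 615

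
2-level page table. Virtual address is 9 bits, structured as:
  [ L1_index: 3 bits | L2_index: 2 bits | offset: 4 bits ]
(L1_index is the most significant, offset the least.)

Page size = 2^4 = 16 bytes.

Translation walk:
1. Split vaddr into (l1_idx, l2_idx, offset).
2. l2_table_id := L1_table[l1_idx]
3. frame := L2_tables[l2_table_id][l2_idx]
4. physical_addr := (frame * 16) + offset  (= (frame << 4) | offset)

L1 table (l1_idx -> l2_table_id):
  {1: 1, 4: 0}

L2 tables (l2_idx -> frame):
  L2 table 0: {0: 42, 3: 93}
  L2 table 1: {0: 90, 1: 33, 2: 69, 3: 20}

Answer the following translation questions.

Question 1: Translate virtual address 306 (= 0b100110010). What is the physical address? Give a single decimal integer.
vaddr = 306 = 0b100110010
Split: l1_idx=4, l2_idx=3, offset=2
L1[4] = 0
L2[0][3] = 93
paddr = 93 * 16 + 2 = 1490

Answer: 1490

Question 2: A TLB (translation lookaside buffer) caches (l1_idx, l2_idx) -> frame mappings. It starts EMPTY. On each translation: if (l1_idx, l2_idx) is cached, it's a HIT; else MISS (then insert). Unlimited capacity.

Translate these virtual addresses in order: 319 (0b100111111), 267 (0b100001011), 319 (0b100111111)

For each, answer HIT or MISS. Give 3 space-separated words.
Answer: MISS MISS HIT

Derivation:
vaddr=319: (4,3) not in TLB -> MISS, insert
vaddr=267: (4,0) not in TLB -> MISS, insert
vaddr=319: (4,3) in TLB -> HIT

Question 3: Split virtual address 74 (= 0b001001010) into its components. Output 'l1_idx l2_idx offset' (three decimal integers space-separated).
vaddr = 74 = 0b001001010
  top 3 bits -> l1_idx = 1
  next 2 bits -> l2_idx = 0
  bottom 4 bits -> offset = 10

Answer: 1 0 10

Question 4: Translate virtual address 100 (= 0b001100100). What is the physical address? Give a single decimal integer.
vaddr = 100 = 0b001100100
Split: l1_idx=1, l2_idx=2, offset=4
L1[1] = 1
L2[1][2] = 69
paddr = 69 * 16 + 4 = 1108

Answer: 1108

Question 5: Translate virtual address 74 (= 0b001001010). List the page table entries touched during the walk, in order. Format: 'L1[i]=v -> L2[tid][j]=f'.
vaddr = 74 = 0b001001010
Split: l1_idx=1, l2_idx=0, offset=10

Answer: L1[1]=1 -> L2[1][0]=90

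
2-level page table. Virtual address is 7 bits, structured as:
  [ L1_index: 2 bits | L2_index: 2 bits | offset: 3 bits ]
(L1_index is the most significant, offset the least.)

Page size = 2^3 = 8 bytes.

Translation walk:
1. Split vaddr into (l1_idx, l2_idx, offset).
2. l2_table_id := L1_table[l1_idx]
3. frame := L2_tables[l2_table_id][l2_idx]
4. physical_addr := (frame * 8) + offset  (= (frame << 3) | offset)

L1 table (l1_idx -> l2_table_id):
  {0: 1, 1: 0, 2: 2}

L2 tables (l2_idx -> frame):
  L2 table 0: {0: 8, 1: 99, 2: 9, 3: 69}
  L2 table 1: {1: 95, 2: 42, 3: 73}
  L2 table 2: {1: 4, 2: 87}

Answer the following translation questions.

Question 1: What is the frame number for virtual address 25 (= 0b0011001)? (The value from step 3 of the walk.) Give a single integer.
vaddr = 25: l1_idx=0, l2_idx=3
L1[0] = 1; L2[1][3] = 73

Answer: 73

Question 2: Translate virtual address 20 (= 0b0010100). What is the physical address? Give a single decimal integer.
vaddr = 20 = 0b0010100
Split: l1_idx=0, l2_idx=2, offset=4
L1[0] = 1
L2[1][2] = 42
paddr = 42 * 8 + 4 = 340

Answer: 340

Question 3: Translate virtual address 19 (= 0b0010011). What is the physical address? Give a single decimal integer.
Answer: 339

Derivation:
vaddr = 19 = 0b0010011
Split: l1_idx=0, l2_idx=2, offset=3
L1[0] = 1
L2[1][2] = 42
paddr = 42 * 8 + 3 = 339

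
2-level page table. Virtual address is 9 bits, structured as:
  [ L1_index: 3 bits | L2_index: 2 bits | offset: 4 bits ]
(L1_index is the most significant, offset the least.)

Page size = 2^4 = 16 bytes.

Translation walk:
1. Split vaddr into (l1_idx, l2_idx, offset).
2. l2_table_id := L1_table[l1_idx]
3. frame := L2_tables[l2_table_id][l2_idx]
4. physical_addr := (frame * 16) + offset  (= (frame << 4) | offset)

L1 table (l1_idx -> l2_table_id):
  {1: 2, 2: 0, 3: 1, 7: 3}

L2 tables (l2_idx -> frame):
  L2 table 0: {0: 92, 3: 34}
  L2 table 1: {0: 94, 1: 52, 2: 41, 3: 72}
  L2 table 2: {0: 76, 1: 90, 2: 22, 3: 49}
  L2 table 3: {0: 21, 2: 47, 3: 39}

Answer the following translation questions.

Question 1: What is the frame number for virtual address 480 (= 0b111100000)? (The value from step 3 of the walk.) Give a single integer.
vaddr = 480: l1_idx=7, l2_idx=2
L1[7] = 3; L2[3][2] = 47

Answer: 47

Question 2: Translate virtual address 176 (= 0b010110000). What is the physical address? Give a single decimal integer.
vaddr = 176 = 0b010110000
Split: l1_idx=2, l2_idx=3, offset=0
L1[2] = 0
L2[0][3] = 34
paddr = 34 * 16 + 0 = 544

Answer: 544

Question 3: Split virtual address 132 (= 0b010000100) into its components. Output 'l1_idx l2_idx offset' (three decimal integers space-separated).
vaddr = 132 = 0b010000100
  top 3 bits -> l1_idx = 2
  next 2 bits -> l2_idx = 0
  bottom 4 bits -> offset = 4

Answer: 2 0 4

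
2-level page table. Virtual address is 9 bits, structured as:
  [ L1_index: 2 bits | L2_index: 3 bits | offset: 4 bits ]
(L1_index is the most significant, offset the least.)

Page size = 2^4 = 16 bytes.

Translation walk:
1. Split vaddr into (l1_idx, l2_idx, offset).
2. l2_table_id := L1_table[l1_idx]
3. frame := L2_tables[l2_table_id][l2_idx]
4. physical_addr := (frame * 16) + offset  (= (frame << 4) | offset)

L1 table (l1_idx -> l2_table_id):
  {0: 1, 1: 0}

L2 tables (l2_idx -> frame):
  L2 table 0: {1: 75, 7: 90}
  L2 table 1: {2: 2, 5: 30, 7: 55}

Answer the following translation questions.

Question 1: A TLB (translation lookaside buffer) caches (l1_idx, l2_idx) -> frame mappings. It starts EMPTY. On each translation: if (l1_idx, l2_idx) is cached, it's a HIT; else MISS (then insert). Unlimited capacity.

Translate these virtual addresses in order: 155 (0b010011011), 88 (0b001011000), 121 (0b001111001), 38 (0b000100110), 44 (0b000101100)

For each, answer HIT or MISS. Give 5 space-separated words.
vaddr=155: (1,1) not in TLB -> MISS, insert
vaddr=88: (0,5) not in TLB -> MISS, insert
vaddr=121: (0,7) not in TLB -> MISS, insert
vaddr=38: (0,2) not in TLB -> MISS, insert
vaddr=44: (0,2) in TLB -> HIT

Answer: MISS MISS MISS MISS HIT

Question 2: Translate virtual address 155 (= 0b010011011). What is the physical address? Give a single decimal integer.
Answer: 1211

Derivation:
vaddr = 155 = 0b010011011
Split: l1_idx=1, l2_idx=1, offset=11
L1[1] = 0
L2[0][1] = 75
paddr = 75 * 16 + 11 = 1211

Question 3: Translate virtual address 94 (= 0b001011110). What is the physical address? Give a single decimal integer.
vaddr = 94 = 0b001011110
Split: l1_idx=0, l2_idx=5, offset=14
L1[0] = 1
L2[1][5] = 30
paddr = 30 * 16 + 14 = 494

Answer: 494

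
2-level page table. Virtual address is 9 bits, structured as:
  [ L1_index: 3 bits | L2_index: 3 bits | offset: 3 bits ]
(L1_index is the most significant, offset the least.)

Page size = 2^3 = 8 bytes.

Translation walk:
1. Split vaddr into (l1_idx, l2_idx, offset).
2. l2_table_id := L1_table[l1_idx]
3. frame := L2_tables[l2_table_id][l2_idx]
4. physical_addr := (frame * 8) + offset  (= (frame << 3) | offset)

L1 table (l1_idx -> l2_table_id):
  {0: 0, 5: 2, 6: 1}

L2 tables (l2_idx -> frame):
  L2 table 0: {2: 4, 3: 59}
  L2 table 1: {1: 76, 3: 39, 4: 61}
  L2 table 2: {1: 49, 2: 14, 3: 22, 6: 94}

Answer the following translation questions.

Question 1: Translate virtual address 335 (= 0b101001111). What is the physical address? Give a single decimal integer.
Answer: 399

Derivation:
vaddr = 335 = 0b101001111
Split: l1_idx=5, l2_idx=1, offset=7
L1[5] = 2
L2[2][1] = 49
paddr = 49 * 8 + 7 = 399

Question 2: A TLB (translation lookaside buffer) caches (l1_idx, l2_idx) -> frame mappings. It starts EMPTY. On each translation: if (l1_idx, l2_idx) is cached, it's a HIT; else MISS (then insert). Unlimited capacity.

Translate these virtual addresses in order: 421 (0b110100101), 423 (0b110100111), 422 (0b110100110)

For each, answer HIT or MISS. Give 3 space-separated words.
Answer: MISS HIT HIT

Derivation:
vaddr=421: (6,4) not in TLB -> MISS, insert
vaddr=423: (6,4) in TLB -> HIT
vaddr=422: (6,4) in TLB -> HIT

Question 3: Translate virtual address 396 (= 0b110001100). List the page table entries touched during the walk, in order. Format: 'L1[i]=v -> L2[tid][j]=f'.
Answer: L1[6]=1 -> L2[1][1]=76

Derivation:
vaddr = 396 = 0b110001100
Split: l1_idx=6, l2_idx=1, offset=4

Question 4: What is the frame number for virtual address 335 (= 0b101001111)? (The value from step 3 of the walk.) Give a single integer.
Answer: 49

Derivation:
vaddr = 335: l1_idx=5, l2_idx=1
L1[5] = 2; L2[2][1] = 49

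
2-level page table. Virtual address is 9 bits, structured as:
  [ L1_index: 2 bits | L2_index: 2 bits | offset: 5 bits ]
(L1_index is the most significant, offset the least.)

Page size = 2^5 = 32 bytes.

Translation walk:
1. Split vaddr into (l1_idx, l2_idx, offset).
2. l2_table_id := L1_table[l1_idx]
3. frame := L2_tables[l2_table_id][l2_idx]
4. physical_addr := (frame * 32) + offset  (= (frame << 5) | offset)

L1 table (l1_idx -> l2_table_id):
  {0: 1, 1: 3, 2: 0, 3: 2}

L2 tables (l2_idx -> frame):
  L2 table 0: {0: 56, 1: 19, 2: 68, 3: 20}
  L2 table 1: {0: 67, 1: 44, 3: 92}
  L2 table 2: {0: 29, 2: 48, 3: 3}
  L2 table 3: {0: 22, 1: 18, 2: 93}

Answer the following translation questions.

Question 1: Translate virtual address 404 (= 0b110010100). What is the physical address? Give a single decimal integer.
vaddr = 404 = 0b110010100
Split: l1_idx=3, l2_idx=0, offset=20
L1[3] = 2
L2[2][0] = 29
paddr = 29 * 32 + 20 = 948

Answer: 948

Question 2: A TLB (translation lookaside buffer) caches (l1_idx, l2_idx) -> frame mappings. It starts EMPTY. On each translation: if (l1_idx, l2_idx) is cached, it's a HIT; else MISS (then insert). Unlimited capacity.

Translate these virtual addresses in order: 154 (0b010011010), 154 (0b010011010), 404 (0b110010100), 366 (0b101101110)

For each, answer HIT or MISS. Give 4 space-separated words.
vaddr=154: (1,0) not in TLB -> MISS, insert
vaddr=154: (1,0) in TLB -> HIT
vaddr=404: (3,0) not in TLB -> MISS, insert
vaddr=366: (2,3) not in TLB -> MISS, insert

Answer: MISS HIT MISS MISS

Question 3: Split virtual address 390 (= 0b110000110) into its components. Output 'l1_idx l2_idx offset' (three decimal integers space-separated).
vaddr = 390 = 0b110000110
  top 2 bits -> l1_idx = 3
  next 2 bits -> l2_idx = 0
  bottom 5 bits -> offset = 6

Answer: 3 0 6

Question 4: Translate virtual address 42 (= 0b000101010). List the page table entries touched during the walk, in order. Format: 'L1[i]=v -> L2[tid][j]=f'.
vaddr = 42 = 0b000101010
Split: l1_idx=0, l2_idx=1, offset=10

Answer: L1[0]=1 -> L2[1][1]=44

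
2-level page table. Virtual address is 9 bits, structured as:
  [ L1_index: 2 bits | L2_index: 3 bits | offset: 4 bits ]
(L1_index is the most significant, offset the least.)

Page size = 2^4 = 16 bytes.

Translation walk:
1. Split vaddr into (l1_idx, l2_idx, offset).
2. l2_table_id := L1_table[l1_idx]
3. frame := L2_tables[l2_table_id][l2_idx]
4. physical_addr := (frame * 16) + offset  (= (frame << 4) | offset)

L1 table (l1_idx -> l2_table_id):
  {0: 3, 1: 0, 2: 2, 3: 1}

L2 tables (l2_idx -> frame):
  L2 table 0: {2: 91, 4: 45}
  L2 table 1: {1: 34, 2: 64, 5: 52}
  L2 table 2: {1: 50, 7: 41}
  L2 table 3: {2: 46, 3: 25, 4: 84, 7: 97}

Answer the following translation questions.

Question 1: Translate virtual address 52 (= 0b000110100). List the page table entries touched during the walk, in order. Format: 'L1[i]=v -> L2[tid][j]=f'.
Answer: L1[0]=3 -> L2[3][3]=25

Derivation:
vaddr = 52 = 0b000110100
Split: l1_idx=0, l2_idx=3, offset=4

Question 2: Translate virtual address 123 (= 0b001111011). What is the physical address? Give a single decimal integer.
vaddr = 123 = 0b001111011
Split: l1_idx=0, l2_idx=7, offset=11
L1[0] = 3
L2[3][7] = 97
paddr = 97 * 16 + 11 = 1563

Answer: 1563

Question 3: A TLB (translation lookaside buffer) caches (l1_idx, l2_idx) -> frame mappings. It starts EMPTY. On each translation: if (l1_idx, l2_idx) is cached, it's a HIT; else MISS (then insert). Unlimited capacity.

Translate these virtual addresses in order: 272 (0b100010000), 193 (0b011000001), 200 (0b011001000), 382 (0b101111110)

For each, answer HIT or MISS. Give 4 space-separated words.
Answer: MISS MISS HIT MISS

Derivation:
vaddr=272: (2,1) not in TLB -> MISS, insert
vaddr=193: (1,4) not in TLB -> MISS, insert
vaddr=200: (1,4) in TLB -> HIT
vaddr=382: (2,7) not in TLB -> MISS, insert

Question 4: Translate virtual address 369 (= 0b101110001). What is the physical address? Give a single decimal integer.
Answer: 657

Derivation:
vaddr = 369 = 0b101110001
Split: l1_idx=2, l2_idx=7, offset=1
L1[2] = 2
L2[2][7] = 41
paddr = 41 * 16 + 1 = 657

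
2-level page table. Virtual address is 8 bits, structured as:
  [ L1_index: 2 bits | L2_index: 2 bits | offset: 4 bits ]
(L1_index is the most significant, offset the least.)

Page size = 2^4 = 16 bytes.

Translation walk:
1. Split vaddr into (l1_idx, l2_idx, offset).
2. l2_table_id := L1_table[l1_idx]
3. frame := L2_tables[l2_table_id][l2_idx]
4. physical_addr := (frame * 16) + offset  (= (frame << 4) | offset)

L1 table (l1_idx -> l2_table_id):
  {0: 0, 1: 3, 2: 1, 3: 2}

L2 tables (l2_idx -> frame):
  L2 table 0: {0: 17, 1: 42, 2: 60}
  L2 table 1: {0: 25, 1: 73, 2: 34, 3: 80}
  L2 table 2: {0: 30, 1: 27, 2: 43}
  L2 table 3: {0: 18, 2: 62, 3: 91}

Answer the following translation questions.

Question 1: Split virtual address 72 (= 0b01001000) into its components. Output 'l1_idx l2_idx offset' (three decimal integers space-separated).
vaddr = 72 = 0b01001000
  top 2 bits -> l1_idx = 1
  next 2 bits -> l2_idx = 0
  bottom 4 bits -> offset = 8

Answer: 1 0 8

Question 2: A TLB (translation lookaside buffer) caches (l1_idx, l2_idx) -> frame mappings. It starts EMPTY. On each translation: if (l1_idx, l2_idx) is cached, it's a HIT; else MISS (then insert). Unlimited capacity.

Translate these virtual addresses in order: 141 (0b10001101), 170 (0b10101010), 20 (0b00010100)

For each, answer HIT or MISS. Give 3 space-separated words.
Answer: MISS MISS MISS

Derivation:
vaddr=141: (2,0) not in TLB -> MISS, insert
vaddr=170: (2,2) not in TLB -> MISS, insert
vaddr=20: (0,1) not in TLB -> MISS, insert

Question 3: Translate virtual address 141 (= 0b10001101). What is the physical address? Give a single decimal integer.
Answer: 413

Derivation:
vaddr = 141 = 0b10001101
Split: l1_idx=2, l2_idx=0, offset=13
L1[2] = 1
L2[1][0] = 25
paddr = 25 * 16 + 13 = 413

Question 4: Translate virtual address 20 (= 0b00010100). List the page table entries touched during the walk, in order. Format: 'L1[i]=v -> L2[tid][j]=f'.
vaddr = 20 = 0b00010100
Split: l1_idx=0, l2_idx=1, offset=4

Answer: L1[0]=0 -> L2[0][1]=42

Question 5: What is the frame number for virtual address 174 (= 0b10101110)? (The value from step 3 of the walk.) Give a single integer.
Answer: 34

Derivation:
vaddr = 174: l1_idx=2, l2_idx=2
L1[2] = 1; L2[1][2] = 34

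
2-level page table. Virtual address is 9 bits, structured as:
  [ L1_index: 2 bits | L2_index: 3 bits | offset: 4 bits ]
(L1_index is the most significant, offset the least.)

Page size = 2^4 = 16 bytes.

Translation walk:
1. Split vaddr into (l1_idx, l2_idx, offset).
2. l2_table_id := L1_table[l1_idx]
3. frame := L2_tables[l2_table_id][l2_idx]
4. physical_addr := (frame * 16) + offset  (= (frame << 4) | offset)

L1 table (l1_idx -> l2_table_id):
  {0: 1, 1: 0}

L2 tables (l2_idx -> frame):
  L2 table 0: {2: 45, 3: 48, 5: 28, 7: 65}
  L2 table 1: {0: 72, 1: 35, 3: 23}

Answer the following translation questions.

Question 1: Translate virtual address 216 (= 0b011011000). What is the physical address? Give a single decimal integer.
vaddr = 216 = 0b011011000
Split: l1_idx=1, l2_idx=5, offset=8
L1[1] = 0
L2[0][5] = 28
paddr = 28 * 16 + 8 = 456

Answer: 456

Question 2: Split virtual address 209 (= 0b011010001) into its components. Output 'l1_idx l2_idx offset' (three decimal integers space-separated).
vaddr = 209 = 0b011010001
  top 2 bits -> l1_idx = 1
  next 3 bits -> l2_idx = 5
  bottom 4 bits -> offset = 1

Answer: 1 5 1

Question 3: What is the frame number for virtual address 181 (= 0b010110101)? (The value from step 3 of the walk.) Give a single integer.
Answer: 48

Derivation:
vaddr = 181: l1_idx=1, l2_idx=3
L1[1] = 0; L2[0][3] = 48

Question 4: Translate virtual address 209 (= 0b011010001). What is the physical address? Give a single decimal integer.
vaddr = 209 = 0b011010001
Split: l1_idx=1, l2_idx=5, offset=1
L1[1] = 0
L2[0][5] = 28
paddr = 28 * 16 + 1 = 449

Answer: 449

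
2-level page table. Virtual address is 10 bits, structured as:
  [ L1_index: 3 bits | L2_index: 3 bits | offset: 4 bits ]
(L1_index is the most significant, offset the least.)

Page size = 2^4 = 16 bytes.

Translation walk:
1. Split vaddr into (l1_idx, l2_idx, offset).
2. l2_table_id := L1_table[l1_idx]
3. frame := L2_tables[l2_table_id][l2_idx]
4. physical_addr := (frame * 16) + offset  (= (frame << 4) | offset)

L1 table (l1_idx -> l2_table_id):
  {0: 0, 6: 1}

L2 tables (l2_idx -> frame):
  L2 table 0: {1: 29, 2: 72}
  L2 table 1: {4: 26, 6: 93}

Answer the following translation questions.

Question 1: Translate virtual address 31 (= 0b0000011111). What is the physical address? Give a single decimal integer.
vaddr = 31 = 0b0000011111
Split: l1_idx=0, l2_idx=1, offset=15
L1[0] = 0
L2[0][1] = 29
paddr = 29 * 16 + 15 = 479

Answer: 479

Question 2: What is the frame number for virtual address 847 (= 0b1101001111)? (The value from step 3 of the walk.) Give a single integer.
Answer: 26

Derivation:
vaddr = 847: l1_idx=6, l2_idx=4
L1[6] = 1; L2[1][4] = 26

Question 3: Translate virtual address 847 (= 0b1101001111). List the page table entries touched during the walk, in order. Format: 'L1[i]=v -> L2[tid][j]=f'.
vaddr = 847 = 0b1101001111
Split: l1_idx=6, l2_idx=4, offset=15

Answer: L1[6]=1 -> L2[1][4]=26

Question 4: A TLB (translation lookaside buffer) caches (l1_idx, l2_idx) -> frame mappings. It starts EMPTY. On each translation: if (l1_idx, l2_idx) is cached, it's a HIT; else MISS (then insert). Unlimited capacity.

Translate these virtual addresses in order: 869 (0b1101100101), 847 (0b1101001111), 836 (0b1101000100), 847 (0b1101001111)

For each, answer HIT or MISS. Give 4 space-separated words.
Answer: MISS MISS HIT HIT

Derivation:
vaddr=869: (6,6) not in TLB -> MISS, insert
vaddr=847: (6,4) not in TLB -> MISS, insert
vaddr=836: (6,4) in TLB -> HIT
vaddr=847: (6,4) in TLB -> HIT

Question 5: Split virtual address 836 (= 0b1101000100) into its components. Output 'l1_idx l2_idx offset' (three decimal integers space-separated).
Answer: 6 4 4

Derivation:
vaddr = 836 = 0b1101000100
  top 3 bits -> l1_idx = 6
  next 3 bits -> l2_idx = 4
  bottom 4 bits -> offset = 4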